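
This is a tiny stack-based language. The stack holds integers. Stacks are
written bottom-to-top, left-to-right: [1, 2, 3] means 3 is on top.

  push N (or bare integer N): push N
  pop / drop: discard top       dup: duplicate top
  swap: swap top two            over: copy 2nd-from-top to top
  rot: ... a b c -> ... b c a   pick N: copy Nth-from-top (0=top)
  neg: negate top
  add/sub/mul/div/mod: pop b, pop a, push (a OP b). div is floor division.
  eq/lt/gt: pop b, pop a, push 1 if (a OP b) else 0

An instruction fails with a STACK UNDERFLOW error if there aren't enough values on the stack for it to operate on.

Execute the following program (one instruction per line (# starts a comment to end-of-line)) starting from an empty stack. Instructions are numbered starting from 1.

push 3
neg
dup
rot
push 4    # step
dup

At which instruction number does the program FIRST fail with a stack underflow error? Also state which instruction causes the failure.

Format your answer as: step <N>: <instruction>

Answer: step 4: rot

Derivation:
Step 1 ('push 3'): stack = [3], depth = 1
Step 2 ('neg'): stack = [-3], depth = 1
Step 3 ('dup'): stack = [-3, -3], depth = 2
Step 4 ('rot'): needs 3 value(s) but depth is 2 — STACK UNDERFLOW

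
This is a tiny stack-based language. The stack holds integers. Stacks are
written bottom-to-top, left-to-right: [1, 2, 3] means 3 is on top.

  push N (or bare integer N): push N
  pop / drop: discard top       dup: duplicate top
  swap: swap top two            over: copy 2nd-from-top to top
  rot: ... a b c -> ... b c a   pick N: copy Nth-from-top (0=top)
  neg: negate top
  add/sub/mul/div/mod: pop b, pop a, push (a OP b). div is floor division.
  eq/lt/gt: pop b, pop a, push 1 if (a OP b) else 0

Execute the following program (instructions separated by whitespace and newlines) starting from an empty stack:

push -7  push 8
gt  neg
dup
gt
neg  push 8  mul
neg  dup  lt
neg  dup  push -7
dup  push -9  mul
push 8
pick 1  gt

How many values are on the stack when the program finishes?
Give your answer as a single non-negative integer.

After 'push -7': stack = [-7] (depth 1)
After 'push 8': stack = [-7, 8] (depth 2)
After 'gt': stack = [0] (depth 1)
After 'neg': stack = [0] (depth 1)
After 'dup': stack = [0, 0] (depth 2)
After 'gt': stack = [0] (depth 1)
After 'neg': stack = [0] (depth 1)
After 'push 8': stack = [0, 8] (depth 2)
After 'mul': stack = [0] (depth 1)
After 'neg': stack = [0] (depth 1)
  ...
After 'lt': stack = [0] (depth 1)
After 'neg': stack = [0] (depth 1)
After 'dup': stack = [0, 0] (depth 2)
After 'push -7': stack = [0, 0, -7] (depth 3)
After 'dup': stack = [0, 0, -7, -7] (depth 4)
After 'push -9': stack = [0, 0, -7, -7, -9] (depth 5)
After 'mul': stack = [0, 0, -7, 63] (depth 4)
After 'push 8': stack = [0, 0, -7, 63, 8] (depth 5)
After 'pick 1': stack = [0, 0, -7, 63, 8, 63] (depth 6)
After 'gt': stack = [0, 0, -7, 63, 0] (depth 5)

Answer: 5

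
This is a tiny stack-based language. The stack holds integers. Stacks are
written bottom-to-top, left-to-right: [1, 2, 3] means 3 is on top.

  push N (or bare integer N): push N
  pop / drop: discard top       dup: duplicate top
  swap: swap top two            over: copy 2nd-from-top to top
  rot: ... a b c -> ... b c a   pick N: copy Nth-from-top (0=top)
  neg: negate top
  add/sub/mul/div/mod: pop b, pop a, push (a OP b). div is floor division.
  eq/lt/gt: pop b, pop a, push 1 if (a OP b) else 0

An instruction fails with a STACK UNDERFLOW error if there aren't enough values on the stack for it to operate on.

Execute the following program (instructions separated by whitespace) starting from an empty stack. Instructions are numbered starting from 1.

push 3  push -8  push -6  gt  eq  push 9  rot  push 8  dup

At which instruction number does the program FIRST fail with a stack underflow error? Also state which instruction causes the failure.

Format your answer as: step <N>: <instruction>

Answer: step 7: rot

Derivation:
Step 1 ('push 3'): stack = [3], depth = 1
Step 2 ('push -8'): stack = [3, -8], depth = 2
Step 3 ('push -6'): stack = [3, -8, -6], depth = 3
Step 4 ('gt'): stack = [3, 0], depth = 2
Step 5 ('eq'): stack = [0], depth = 1
Step 6 ('push 9'): stack = [0, 9], depth = 2
Step 7 ('rot'): needs 3 value(s) but depth is 2 — STACK UNDERFLOW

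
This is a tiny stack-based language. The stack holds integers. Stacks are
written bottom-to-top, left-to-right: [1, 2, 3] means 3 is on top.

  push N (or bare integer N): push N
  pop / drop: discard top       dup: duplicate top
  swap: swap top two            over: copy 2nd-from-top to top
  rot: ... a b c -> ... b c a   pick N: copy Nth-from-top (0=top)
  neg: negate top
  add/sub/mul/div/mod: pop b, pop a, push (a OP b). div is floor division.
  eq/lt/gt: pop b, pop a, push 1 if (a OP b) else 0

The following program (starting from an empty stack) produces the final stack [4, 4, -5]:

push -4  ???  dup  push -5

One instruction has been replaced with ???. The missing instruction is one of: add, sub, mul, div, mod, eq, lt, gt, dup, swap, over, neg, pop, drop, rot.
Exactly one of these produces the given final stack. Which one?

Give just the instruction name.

Answer: neg

Derivation:
Stack before ???: [-4]
Stack after ???:  [4]
The instruction that transforms [-4] -> [4] is: neg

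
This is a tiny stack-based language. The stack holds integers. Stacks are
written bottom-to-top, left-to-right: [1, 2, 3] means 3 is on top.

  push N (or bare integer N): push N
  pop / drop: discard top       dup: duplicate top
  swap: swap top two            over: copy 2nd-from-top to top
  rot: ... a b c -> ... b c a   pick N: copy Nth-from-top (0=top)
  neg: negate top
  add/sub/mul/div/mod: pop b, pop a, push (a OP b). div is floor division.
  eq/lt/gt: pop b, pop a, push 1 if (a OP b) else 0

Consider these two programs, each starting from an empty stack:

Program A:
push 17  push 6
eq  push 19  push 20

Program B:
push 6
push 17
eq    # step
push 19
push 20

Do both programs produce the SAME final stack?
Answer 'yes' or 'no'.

Answer: yes

Derivation:
Program A trace:
  After 'push 17': [17]
  After 'push 6': [17, 6]
  After 'eq': [0]
  After 'push 19': [0, 19]
  After 'push 20': [0, 19, 20]
Program A final stack: [0, 19, 20]

Program B trace:
  After 'push 6': [6]
  After 'push 17': [6, 17]
  After 'eq': [0]
  After 'push 19': [0, 19]
  After 'push 20': [0, 19, 20]
Program B final stack: [0, 19, 20]
Same: yes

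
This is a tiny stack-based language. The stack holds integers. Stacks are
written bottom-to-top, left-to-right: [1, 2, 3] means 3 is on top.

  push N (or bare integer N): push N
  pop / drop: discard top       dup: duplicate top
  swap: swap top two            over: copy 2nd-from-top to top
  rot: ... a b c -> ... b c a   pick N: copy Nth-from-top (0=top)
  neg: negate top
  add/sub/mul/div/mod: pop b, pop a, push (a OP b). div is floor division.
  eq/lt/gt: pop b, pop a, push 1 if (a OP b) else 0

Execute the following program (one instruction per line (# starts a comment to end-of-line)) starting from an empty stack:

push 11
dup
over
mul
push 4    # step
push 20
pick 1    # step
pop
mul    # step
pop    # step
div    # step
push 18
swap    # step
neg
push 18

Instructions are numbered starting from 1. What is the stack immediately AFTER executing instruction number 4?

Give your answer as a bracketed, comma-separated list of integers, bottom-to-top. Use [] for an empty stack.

Step 1 ('push 11'): [11]
Step 2 ('dup'): [11, 11]
Step 3 ('over'): [11, 11, 11]
Step 4 ('mul'): [11, 121]

Answer: [11, 121]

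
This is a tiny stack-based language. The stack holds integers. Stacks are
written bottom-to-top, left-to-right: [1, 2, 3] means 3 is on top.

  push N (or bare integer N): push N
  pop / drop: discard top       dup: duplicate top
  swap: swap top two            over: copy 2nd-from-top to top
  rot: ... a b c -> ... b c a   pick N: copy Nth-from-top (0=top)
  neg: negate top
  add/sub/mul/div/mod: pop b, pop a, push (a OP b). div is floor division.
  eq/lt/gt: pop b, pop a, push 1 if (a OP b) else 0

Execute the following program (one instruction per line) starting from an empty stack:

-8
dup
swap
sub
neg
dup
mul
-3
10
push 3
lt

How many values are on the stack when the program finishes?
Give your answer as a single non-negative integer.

Answer: 3

Derivation:
After 'push -8': stack = [-8] (depth 1)
After 'dup': stack = [-8, -8] (depth 2)
After 'swap': stack = [-8, -8] (depth 2)
After 'sub': stack = [0] (depth 1)
After 'neg': stack = [0] (depth 1)
After 'dup': stack = [0, 0] (depth 2)
After 'mul': stack = [0] (depth 1)
After 'push -3': stack = [0, -3] (depth 2)
After 'push 10': stack = [0, -3, 10] (depth 3)
After 'push 3': stack = [0, -3, 10, 3] (depth 4)
After 'lt': stack = [0, -3, 0] (depth 3)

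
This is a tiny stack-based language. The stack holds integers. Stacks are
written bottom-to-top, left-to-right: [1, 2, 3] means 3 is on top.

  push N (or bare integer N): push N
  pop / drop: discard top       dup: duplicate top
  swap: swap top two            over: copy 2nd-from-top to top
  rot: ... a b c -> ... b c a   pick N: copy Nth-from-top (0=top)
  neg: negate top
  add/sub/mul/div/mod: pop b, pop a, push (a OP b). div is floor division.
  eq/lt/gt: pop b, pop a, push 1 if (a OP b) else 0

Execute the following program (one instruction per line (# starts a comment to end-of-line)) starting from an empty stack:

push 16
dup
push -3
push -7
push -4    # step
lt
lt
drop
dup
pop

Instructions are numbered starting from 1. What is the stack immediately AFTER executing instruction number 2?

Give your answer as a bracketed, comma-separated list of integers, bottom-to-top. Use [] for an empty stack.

Answer: [16, 16]

Derivation:
Step 1 ('push 16'): [16]
Step 2 ('dup'): [16, 16]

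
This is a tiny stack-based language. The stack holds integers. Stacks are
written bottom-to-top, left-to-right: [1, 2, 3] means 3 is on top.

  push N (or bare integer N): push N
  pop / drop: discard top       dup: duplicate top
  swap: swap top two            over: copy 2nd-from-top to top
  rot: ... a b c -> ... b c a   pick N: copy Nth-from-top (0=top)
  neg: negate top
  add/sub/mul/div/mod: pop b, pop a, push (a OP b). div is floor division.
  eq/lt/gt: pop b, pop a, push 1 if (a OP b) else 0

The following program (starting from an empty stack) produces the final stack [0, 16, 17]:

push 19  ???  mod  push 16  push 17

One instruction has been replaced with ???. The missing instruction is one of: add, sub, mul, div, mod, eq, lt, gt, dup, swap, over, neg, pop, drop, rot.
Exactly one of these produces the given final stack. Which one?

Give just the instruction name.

Answer: dup

Derivation:
Stack before ???: [19]
Stack after ???:  [19, 19]
The instruction that transforms [19] -> [19, 19] is: dup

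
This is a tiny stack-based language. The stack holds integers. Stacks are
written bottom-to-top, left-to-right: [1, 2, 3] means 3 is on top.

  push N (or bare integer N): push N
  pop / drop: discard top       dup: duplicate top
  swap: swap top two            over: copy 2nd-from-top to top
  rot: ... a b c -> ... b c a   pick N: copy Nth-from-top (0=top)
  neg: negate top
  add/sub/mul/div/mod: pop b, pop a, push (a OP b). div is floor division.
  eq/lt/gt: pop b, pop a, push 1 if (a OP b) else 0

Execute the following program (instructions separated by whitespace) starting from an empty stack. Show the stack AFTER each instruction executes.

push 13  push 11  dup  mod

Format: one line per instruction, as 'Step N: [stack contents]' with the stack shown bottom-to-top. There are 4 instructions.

Step 1: [13]
Step 2: [13, 11]
Step 3: [13, 11, 11]
Step 4: [13, 0]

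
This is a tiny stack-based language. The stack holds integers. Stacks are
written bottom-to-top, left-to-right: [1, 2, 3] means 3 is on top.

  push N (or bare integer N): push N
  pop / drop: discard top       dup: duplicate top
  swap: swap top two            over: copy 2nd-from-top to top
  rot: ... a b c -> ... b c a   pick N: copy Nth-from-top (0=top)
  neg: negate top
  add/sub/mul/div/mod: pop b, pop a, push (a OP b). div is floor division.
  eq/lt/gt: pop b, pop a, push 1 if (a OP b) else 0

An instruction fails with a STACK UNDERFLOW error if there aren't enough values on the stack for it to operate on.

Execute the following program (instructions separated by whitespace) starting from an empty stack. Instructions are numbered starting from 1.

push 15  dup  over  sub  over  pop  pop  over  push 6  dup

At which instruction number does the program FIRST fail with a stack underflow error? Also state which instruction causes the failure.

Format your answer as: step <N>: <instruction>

Answer: step 8: over

Derivation:
Step 1 ('push 15'): stack = [15], depth = 1
Step 2 ('dup'): stack = [15, 15], depth = 2
Step 3 ('over'): stack = [15, 15, 15], depth = 3
Step 4 ('sub'): stack = [15, 0], depth = 2
Step 5 ('over'): stack = [15, 0, 15], depth = 3
Step 6 ('pop'): stack = [15, 0], depth = 2
Step 7 ('pop'): stack = [15], depth = 1
Step 8 ('over'): needs 2 value(s) but depth is 1 — STACK UNDERFLOW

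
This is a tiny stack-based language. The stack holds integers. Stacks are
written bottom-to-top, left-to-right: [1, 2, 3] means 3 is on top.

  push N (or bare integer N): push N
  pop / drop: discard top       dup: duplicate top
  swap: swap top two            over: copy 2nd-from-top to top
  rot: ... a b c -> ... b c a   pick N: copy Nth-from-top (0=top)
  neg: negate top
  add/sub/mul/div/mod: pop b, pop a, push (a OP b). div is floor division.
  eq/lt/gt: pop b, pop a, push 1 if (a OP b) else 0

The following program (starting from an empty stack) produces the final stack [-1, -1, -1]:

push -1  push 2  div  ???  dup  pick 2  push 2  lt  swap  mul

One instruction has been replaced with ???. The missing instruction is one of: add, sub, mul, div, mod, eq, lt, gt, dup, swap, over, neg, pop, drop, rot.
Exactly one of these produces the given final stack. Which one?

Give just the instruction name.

Answer: dup

Derivation:
Stack before ???: [-1]
Stack after ???:  [-1, -1]
The instruction that transforms [-1] -> [-1, -1] is: dup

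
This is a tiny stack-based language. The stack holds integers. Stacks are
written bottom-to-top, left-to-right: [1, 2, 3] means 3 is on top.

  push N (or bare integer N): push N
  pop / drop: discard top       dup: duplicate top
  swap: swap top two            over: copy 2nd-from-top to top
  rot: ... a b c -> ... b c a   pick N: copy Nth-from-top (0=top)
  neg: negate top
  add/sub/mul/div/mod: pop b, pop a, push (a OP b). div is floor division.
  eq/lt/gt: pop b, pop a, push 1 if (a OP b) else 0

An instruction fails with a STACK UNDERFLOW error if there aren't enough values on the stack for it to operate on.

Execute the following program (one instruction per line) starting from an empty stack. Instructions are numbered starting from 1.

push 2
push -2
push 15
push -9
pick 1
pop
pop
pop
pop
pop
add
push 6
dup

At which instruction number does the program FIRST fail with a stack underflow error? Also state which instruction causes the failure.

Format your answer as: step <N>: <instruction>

Answer: step 11: add

Derivation:
Step 1 ('push 2'): stack = [2], depth = 1
Step 2 ('push -2'): stack = [2, -2], depth = 2
Step 3 ('push 15'): stack = [2, -2, 15], depth = 3
Step 4 ('push -9'): stack = [2, -2, 15, -9], depth = 4
Step 5 ('pick 1'): stack = [2, -2, 15, -9, 15], depth = 5
Step 6 ('pop'): stack = [2, -2, 15, -9], depth = 4
Step 7 ('pop'): stack = [2, -2, 15], depth = 3
Step 8 ('pop'): stack = [2, -2], depth = 2
Step 9 ('pop'): stack = [2], depth = 1
Step 10 ('pop'): stack = [], depth = 0
Step 11 ('add'): needs 2 value(s) but depth is 0 — STACK UNDERFLOW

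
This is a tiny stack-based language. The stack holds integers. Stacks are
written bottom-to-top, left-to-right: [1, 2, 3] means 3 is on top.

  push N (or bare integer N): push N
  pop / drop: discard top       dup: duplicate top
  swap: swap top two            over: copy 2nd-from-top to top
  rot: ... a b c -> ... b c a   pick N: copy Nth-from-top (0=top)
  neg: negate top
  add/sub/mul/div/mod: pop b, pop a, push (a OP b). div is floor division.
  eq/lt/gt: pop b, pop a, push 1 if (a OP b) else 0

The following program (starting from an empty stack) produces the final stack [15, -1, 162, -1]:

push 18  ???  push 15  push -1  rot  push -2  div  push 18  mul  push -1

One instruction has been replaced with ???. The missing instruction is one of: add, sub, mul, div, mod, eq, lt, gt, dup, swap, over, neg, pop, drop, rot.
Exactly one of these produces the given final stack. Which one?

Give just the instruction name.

Answer: neg

Derivation:
Stack before ???: [18]
Stack after ???:  [-18]
The instruction that transforms [18] -> [-18] is: neg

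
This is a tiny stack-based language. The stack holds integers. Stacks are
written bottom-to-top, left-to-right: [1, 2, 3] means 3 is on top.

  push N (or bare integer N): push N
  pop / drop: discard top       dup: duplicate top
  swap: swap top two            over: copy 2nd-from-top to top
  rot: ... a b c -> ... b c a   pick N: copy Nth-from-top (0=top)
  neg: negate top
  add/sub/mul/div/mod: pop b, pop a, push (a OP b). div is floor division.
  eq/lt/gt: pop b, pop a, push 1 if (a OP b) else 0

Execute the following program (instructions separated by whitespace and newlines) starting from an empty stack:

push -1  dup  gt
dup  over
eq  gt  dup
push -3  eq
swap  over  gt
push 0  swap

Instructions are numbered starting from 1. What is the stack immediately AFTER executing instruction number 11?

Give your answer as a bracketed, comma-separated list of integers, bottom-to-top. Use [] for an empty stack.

Step 1 ('push -1'): [-1]
Step 2 ('dup'): [-1, -1]
Step 3 ('gt'): [0]
Step 4 ('dup'): [0, 0]
Step 5 ('over'): [0, 0, 0]
Step 6 ('eq'): [0, 1]
Step 7 ('gt'): [0]
Step 8 ('dup'): [0, 0]
Step 9 ('push -3'): [0, 0, -3]
Step 10 ('eq'): [0, 0]
Step 11 ('swap'): [0, 0]

Answer: [0, 0]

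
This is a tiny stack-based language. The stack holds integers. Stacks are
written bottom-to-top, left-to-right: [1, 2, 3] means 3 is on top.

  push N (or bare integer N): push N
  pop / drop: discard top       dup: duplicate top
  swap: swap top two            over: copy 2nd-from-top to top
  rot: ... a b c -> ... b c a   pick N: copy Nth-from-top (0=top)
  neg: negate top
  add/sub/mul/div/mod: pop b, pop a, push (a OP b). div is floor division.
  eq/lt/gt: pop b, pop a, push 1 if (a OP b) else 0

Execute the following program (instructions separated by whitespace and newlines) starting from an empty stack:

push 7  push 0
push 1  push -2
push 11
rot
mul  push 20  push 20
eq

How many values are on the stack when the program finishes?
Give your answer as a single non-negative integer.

Answer: 5

Derivation:
After 'push 7': stack = [7] (depth 1)
After 'push 0': stack = [7, 0] (depth 2)
After 'push 1': stack = [7, 0, 1] (depth 3)
After 'push -2': stack = [7, 0, 1, -2] (depth 4)
After 'push 11': stack = [7, 0, 1, -2, 11] (depth 5)
After 'rot': stack = [7, 0, -2, 11, 1] (depth 5)
After 'mul': stack = [7, 0, -2, 11] (depth 4)
After 'push 20': stack = [7, 0, -2, 11, 20] (depth 5)
After 'push 20': stack = [7, 0, -2, 11, 20, 20] (depth 6)
After 'eq': stack = [7, 0, -2, 11, 1] (depth 5)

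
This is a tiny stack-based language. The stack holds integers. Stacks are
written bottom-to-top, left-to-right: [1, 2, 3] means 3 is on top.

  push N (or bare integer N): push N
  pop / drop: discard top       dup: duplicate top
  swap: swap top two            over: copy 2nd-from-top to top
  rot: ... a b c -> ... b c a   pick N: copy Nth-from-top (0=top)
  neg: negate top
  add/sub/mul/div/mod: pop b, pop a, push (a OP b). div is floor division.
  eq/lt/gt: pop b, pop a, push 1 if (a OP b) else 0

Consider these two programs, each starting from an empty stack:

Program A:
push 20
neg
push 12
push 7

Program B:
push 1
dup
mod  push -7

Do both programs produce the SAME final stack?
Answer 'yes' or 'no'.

Program A trace:
  After 'push 20': [20]
  After 'neg': [-20]
  After 'push 12': [-20, 12]
  After 'push 7': [-20, 12, 7]
Program A final stack: [-20, 12, 7]

Program B trace:
  After 'push 1': [1]
  After 'dup': [1, 1]
  After 'mod': [0]
  After 'push -7': [0, -7]
Program B final stack: [0, -7]
Same: no

Answer: no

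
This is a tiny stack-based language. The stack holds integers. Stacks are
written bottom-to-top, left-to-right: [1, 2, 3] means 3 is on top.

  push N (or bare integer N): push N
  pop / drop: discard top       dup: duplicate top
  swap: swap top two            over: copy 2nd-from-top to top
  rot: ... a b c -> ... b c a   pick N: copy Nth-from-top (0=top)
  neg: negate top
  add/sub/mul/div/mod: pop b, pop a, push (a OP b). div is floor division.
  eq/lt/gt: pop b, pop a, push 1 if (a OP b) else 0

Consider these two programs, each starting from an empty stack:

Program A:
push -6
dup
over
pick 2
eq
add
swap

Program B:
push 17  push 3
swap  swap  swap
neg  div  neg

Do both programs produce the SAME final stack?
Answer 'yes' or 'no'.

Program A trace:
  After 'push -6': [-6]
  After 'dup': [-6, -6]
  After 'over': [-6, -6, -6]
  After 'pick 2': [-6, -6, -6, -6]
  After 'eq': [-6, -6, 1]
  After 'add': [-6, -5]
  After 'swap': [-5, -6]
Program A final stack: [-5, -6]

Program B trace:
  After 'push 17': [17]
  After 'push 3': [17, 3]
  After 'swap': [3, 17]
  After 'swap': [17, 3]
  After 'swap': [3, 17]
  After 'neg': [3, -17]
  After 'div': [-1]
  After 'neg': [1]
Program B final stack: [1]
Same: no

Answer: no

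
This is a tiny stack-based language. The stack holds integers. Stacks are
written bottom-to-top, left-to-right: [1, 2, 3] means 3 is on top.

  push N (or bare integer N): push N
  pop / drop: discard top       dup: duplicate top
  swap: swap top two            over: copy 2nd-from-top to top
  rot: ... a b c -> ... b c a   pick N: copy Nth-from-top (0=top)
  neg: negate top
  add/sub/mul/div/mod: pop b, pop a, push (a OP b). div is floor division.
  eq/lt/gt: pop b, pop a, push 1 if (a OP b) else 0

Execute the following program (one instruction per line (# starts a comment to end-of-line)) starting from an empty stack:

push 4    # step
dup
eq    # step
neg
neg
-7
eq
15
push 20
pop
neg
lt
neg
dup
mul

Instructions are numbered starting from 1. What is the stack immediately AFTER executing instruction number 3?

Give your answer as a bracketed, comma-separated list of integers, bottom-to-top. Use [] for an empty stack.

Step 1 ('push 4'): [4]
Step 2 ('dup'): [4, 4]
Step 3 ('eq'): [1]

Answer: [1]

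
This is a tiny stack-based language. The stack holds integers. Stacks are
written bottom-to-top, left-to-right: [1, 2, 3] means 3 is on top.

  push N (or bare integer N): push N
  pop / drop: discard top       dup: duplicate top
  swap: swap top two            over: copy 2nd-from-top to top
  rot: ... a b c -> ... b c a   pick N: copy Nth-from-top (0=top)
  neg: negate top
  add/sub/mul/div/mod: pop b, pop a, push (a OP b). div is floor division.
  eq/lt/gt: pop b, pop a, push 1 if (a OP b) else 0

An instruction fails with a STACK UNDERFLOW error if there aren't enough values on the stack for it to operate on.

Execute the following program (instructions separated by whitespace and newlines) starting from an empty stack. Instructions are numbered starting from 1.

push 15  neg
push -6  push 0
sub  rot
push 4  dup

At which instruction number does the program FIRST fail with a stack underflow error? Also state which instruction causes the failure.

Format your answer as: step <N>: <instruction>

Answer: step 6: rot

Derivation:
Step 1 ('push 15'): stack = [15], depth = 1
Step 2 ('neg'): stack = [-15], depth = 1
Step 3 ('push -6'): stack = [-15, -6], depth = 2
Step 4 ('push 0'): stack = [-15, -6, 0], depth = 3
Step 5 ('sub'): stack = [-15, -6], depth = 2
Step 6 ('rot'): needs 3 value(s) but depth is 2 — STACK UNDERFLOW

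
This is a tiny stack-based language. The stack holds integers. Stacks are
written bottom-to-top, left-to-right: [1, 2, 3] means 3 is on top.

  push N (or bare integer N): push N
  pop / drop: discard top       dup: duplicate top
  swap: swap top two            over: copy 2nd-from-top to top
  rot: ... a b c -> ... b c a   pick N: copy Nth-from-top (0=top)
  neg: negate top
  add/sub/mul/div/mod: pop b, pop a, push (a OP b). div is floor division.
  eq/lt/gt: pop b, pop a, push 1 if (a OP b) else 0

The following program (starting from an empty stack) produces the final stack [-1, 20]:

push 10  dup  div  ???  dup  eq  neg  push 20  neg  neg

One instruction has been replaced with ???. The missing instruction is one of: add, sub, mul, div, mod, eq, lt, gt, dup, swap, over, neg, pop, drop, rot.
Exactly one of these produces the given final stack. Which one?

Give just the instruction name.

Stack before ???: [1]
Stack after ???:  [-1]
The instruction that transforms [1] -> [-1] is: neg

Answer: neg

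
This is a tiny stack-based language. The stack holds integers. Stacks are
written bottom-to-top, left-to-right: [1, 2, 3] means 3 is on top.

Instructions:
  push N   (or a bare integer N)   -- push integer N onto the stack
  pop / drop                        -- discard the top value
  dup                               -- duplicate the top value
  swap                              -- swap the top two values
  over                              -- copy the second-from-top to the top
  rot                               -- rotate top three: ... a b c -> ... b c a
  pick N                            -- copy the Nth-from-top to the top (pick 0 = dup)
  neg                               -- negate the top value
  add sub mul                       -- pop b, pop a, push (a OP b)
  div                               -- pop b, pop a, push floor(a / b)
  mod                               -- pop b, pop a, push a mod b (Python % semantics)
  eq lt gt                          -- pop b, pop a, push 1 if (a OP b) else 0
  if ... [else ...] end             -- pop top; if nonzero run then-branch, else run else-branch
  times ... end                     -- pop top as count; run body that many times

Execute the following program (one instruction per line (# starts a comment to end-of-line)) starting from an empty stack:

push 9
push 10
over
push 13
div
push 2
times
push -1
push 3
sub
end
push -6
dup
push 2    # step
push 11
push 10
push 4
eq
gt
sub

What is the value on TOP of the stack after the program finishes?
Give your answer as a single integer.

After 'push 9': [9]
After 'push 10': [9, 10]
After 'over': [9, 10, 9]
After 'push 13': [9, 10, 9, 13]
After 'div': [9, 10, 0]
After 'push 2': [9, 10, 0, 2]
After 'times': [9, 10, 0]
After 'push -1': [9, 10, 0, -1]
After 'push 3': [9, 10, 0, -1, 3]
After 'sub': [9, 10, 0, -4]
  ...
After 'sub': [9, 10, 0, -4, -4]
After 'push -6': [9, 10, 0, -4, -4, -6]
After 'dup': [9, 10, 0, -4, -4, -6, -6]
After 'push 2': [9, 10, 0, -4, -4, -6, -6, 2]
After 'push 11': [9, 10, 0, -4, -4, -6, -6, 2, 11]
After 'push 10': [9, 10, 0, -4, -4, -6, -6, 2, 11, 10]
After 'push 4': [9, 10, 0, -4, -4, -6, -6, 2, 11, 10, 4]
After 'eq': [9, 10, 0, -4, -4, -6, -6, 2, 11, 0]
After 'gt': [9, 10, 0, -4, -4, -6, -6, 2, 1]
After 'sub': [9, 10, 0, -4, -4, -6, -6, 1]

Answer: 1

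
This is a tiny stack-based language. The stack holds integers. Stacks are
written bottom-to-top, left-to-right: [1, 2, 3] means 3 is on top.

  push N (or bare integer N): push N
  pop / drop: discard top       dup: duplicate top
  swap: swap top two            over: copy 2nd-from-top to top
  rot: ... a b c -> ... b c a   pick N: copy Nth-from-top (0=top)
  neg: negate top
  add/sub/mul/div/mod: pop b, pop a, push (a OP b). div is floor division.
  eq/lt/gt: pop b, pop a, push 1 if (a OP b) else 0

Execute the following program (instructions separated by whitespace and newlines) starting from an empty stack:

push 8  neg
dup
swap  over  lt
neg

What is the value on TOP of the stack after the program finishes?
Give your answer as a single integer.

After 'push 8': [8]
After 'neg': [-8]
After 'dup': [-8, -8]
After 'swap': [-8, -8]
After 'over': [-8, -8, -8]
After 'lt': [-8, 0]
After 'neg': [-8, 0]

Answer: 0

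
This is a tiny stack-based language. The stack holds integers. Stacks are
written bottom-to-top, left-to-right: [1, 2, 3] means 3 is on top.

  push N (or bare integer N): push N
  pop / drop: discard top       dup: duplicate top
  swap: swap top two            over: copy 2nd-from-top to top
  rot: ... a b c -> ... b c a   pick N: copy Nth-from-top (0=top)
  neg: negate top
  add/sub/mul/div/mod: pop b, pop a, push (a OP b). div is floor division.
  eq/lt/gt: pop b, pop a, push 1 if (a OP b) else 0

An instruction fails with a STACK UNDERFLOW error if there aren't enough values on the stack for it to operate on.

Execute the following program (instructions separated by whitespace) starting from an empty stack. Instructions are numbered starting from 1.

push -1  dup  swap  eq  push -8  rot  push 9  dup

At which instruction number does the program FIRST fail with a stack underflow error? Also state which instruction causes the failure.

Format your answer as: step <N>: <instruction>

Answer: step 6: rot

Derivation:
Step 1 ('push -1'): stack = [-1], depth = 1
Step 2 ('dup'): stack = [-1, -1], depth = 2
Step 3 ('swap'): stack = [-1, -1], depth = 2
Step 4 ('eq'): stack = [1], depth = 1
Step 5 ('push -8'): stack = [1, -8], depth = 2
Step 6 ('rot'): needs 3 value(s) but depth is 2 — STACK UNDERFLOW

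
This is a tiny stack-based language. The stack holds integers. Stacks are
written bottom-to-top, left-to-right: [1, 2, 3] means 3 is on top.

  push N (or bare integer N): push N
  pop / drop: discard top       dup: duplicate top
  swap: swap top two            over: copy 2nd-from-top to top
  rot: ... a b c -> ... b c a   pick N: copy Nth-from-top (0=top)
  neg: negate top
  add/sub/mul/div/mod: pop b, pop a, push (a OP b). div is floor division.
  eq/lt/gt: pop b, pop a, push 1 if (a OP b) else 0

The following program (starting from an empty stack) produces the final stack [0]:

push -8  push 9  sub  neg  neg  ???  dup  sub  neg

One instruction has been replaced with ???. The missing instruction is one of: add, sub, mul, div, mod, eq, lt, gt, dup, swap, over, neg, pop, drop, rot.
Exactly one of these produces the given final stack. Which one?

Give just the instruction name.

Stack before ???: [-17]
Stack after ???:  [17]
The instruction that transforms [-17] -> [17] is: neg

Answer: neg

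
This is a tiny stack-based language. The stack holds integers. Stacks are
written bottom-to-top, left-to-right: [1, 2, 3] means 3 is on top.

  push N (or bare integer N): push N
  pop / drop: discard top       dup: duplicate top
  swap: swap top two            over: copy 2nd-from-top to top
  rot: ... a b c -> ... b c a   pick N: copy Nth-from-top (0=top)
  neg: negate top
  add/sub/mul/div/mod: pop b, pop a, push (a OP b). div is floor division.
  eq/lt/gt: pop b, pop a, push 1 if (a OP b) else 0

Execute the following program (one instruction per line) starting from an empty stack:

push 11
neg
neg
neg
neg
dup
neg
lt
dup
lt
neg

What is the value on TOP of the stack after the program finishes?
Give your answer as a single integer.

After 'push 11': [11]
After 'neg': [-11]
After 'neg': [11]
After 'neg': [-11]
After 'neg': [11]
After 'dup': [11, 11]
After 'neg': [11, -11]
After 'lt': [0]
After 'dup': [0, 0]
After 'lt': [0]
After 'neg': [0]

Answer: 0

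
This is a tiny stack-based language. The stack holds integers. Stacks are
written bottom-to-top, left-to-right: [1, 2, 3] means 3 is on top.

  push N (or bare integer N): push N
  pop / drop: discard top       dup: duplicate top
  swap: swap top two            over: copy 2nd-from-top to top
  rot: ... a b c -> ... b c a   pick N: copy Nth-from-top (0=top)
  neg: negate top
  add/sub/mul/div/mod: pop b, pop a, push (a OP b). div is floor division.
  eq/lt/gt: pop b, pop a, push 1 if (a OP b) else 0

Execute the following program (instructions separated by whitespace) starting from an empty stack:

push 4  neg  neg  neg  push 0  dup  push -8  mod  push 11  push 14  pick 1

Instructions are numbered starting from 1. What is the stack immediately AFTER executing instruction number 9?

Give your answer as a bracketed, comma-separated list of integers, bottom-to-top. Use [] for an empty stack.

Step 1 ('push 4'): [4]
Step 2 ('neg'): [-4]
Step 3 ('neg'): [4]
Step 4 ('neg'): [-4]
Step 5 ('push 0'): [-4, 0]
Step 6 ('dup'): [-4, 0, 0]
Step 7 ('push -8'): [-4, 0, 0, -8]
Step 8 ('mod'): [-4, 0, 0]
Step 9 ('push 11'): [-4, 0, 0, 11]

Answer: [-4, 0, 0, 11]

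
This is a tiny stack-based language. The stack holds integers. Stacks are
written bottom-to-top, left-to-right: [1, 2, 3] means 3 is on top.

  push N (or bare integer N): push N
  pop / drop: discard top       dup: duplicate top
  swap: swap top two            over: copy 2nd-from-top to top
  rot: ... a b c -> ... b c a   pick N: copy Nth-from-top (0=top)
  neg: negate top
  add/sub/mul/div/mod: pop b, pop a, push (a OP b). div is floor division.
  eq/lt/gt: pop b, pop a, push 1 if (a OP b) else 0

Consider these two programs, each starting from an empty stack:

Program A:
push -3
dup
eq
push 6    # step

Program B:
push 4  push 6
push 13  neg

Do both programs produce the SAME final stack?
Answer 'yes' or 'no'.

Program A trace:
  After 'push -3': [-3]
  After 'dup': [-3, -3]
  After 'eq': [1]
  After 'push 6': [1, 6]
Program A final stack: [1, 6]

Program B trace:
  After 'push 4': [4]
  After 'push 6': [4, 6]
  After 'push 13': [4, 6, 13]
  After 'neg': [4, 6, -13]
Program B final stack: [4, 6, -13]
Same: no

Answer: no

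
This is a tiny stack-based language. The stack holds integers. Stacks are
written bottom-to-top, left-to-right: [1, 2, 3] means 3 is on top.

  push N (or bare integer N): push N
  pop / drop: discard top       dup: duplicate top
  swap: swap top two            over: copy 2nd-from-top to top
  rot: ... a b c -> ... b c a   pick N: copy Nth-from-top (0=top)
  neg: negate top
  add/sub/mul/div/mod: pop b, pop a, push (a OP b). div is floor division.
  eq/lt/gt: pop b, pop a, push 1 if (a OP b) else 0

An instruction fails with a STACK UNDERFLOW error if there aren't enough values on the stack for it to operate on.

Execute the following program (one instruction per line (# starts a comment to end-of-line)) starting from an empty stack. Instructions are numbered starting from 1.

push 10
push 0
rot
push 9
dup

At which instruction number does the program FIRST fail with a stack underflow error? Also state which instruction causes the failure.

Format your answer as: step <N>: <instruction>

Answer: step 3: rot

Derivation:
Step 1 ('push 10'): stack = [10], depth = 1
Step 2 ('push 0'): stack = [10, 0], depth = 2
Step 3 ('rot'): needs 3 value(s) but depth is 2 — STACK UNDERFLOW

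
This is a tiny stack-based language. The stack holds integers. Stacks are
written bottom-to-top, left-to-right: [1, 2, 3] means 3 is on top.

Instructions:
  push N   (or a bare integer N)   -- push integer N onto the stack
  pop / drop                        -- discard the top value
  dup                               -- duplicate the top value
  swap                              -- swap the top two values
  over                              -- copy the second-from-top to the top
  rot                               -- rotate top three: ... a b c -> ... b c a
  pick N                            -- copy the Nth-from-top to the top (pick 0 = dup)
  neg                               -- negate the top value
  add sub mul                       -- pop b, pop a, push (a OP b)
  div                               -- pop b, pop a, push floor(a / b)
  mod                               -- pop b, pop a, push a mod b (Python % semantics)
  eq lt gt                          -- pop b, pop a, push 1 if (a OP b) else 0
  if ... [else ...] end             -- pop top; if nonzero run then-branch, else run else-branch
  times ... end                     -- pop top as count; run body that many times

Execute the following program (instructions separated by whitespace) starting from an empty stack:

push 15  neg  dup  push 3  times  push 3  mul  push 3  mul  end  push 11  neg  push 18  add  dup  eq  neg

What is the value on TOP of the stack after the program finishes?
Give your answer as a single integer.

Answer: -1

Derivation:
After 'push 15': [15]
After 'neg': [-15]
After 'dup': [-15, -15]
After 'push 3': [-15, -15, 3]
After 'times': [-15, -15]
After 'push 3': [-15, -15, 3]
After 'mul': [-15, -45]
After 'push 3': [-15, -45, 3]
After 'mul': [-15, -135]
After 'push 3': [-15, -135, 3]
  ...
After 'mul': [-15, -3645]
After 'push 3': [-15, -3645, 3]
After 'mul': [-15, -10935]
After 'push 11': [-15, -10935, 11]
After 'neg': [-15, -10935, -11]
After 'push 18': [-15, -10935, -11, 18]
After 'add': [-15, -10935, 7]
After 'dup': [-15, -10935, 7, 7]
After 'eq': [-15, -10935, 1]
After 'neg': [-15, -10935, -1]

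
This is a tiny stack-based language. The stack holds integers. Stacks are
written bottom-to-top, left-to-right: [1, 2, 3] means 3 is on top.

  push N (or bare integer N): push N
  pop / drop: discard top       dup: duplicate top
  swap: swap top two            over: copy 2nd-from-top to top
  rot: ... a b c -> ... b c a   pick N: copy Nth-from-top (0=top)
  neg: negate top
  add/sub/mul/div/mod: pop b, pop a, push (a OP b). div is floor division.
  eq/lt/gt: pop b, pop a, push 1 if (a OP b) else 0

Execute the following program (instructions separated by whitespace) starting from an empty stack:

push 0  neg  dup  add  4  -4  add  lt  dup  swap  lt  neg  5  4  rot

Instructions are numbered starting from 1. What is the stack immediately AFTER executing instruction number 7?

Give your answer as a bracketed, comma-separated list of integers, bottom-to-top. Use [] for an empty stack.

Answer: [0, 0]

Derivation:
Step 1 ('push 0'): [0]
Step 2 ('neg'): [0]
Step 3 ('dup'): [0, 0]
Step 4 ('add'): [0]
Step 5 ('4'): [0, 4]
Step 6 ('-4'): [0, 4, -4]
Step 7 ('add'): [0, 0]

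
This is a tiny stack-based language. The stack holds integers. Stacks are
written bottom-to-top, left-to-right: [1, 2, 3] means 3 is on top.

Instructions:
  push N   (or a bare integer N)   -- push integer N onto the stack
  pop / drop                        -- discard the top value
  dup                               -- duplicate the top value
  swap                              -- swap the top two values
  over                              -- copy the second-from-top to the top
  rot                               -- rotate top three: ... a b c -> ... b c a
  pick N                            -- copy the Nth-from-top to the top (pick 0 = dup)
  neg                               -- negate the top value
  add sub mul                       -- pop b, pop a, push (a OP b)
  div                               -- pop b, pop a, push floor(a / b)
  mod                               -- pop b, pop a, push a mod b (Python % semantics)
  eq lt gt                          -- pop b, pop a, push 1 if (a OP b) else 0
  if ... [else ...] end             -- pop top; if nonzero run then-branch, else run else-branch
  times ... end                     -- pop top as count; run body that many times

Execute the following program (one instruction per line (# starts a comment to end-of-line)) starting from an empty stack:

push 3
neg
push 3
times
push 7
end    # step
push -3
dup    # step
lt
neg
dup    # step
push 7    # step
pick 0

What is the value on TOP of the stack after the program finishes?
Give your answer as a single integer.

After 'push 3': [3]
After 'neg': [-3]
After 'push 3': [-3, 3]
After 'times': [-3]
After 'push 7': [-3, 7]
After 'push 7': [-3, 7, 7]
After 'push 7': [-3, 7, 7, 7]
After 'push -3': [-3, 7, 7, 7, -3]
After 'dup': [-3, 7, 7, 7, -3, -3]
After 'lt': [-3, 7, 7, 7, 0]
After 'neg': [-3, 7, 7, 7, 0]
After 'dup': [-3, 7, 7, 7, 0, 0]
After 'push 7': [-3, 7, 7, 7, 0, 0, 7]
After 'pick 0': [-3, 7, 7, 7, 0, 0, 7, 7]

Answer: 7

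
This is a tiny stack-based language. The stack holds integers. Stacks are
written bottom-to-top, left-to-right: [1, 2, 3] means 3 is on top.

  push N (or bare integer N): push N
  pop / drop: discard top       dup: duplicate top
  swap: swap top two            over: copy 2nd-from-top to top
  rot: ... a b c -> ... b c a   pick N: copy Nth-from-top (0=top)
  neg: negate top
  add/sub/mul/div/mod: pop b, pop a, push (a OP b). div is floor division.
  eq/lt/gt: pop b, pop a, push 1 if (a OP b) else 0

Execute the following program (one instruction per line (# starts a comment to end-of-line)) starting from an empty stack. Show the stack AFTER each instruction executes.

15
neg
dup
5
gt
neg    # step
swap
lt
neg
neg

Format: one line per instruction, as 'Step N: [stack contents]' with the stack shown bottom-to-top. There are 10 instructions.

Step 1: [15]
Step 2: [-15]
Step 3: [-15, -15]
Step 4: [-15, -15, 5]
Step 5: [-15, 0]
Step 6: [-15, 0]
Step 7: [0, -15]
Step 8: [0]
Step 9: [0]
Step 10: [0]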